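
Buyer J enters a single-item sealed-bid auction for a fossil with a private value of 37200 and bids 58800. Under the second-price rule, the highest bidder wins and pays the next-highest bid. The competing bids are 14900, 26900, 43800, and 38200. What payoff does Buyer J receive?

Highest competing bid: 43800.
Buyer J's bid 58800 is the highest overall, so Buyer J wins and pays the second-highest bid, 43800.
Payoff = value − price = 37200 − 43800 = -6600.

Buyer J's payoff: -6600.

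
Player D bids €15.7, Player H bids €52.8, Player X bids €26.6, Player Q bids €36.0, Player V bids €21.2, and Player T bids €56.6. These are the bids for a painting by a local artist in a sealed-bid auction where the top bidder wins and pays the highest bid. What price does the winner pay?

Ordered from highest: Player T €56.6 > Player H €52.8 > Player Q €36.0 > Player X €26.6 > Player V €21.2 > Player D €15.7.
Player T is the highest bidder, so Player T wins.
Under the first-price rule, the price is the highest bid: €56.6.

Price paid: €56.6.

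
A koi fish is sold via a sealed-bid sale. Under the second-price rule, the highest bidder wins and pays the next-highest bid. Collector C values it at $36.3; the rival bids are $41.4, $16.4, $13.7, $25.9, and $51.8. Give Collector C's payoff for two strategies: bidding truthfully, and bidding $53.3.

(a) $0.0  (b) -$15.5

The highest competing bid is $51.8.
Bidding truthfully at $36.3: the top bid is $51.8 (a rival), so Collector C loses. Payoff = $0.0.
Bidding $53.3: Collector C has the top bid, wins, and pays the second-highest bid $51.8. Payoff = $36.3 − $51.8 = -$15.5.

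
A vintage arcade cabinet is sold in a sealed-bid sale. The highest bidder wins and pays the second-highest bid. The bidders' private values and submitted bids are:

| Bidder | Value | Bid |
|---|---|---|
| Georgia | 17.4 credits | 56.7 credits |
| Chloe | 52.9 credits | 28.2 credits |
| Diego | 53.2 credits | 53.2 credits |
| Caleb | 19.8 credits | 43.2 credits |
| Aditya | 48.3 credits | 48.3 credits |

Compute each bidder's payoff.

Sorted high to low: Georgia 56.7 credits > Diego 53.2 credits > Aditya 48.3 credits > Caleb 43.2 credits > Chloe 28.2 credits.
Georgia has the top bid and wins; the price is the second-highest bid, 53.2 credits.
Georgia's payoff = 17.4 credits − 53.2 credits = -35.8 credits. All other bidders lose, so their payoff is 0.

Georgia -35.8 credits, Chloe 0.0 credits, Diego 0.0 credits, Caleb 0.0 credits, Aditya 0.0 credits.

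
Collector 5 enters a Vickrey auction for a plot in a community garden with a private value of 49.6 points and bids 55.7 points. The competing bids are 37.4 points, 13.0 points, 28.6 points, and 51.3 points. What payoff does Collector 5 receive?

Highest competing bid: 51.3 points.
Collector 5's bid 55.7 points is the highest overall, so Collector 5 wins and pays the second-highest bid, 51.3 points.
Payoff = value − price = 49.6 points − 51.3 points = -1.7 points.
Overbidding won the item at a price above value — truthful bidding would have avoided this loss.

Payoff = -1.7 points.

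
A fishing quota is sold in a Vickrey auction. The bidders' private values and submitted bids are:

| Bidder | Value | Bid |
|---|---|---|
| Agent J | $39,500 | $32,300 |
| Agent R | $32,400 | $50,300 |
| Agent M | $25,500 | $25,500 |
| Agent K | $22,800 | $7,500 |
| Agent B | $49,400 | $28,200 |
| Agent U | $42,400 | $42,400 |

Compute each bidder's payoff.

Payoffs: Agent J $0, Agent R -$10,000, Agent M $0, Agent K $0, Agent B $0, Agent U $0.

Ranking the bids: Agent R $50,300, then Agent U $42,400, then Agent J $32,300, then Agent B $28,200, then Agent M $25,500, then Agent K $7,500.
Agent R has the top bid and wins; the price is the second-highest bid, $42,400.
Agent R's payoff = $32,400 − $42,400 = -$10,000. All other bidders lose, so their payoff is 0.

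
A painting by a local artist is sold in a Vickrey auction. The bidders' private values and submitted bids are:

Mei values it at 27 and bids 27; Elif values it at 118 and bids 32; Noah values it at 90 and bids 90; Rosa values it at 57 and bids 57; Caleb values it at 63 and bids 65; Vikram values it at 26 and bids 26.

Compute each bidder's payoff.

Sorted high to low: Noah 90 > Caleb 65 > Rosa 57 > Elif 32 > Mei 27 > Vikram 26.
Noah has the top bid and wins; the price is the second-highest bid, 65.
Noah's payoff = 90 − 65 = 25. All other bidders lose, so their payoff is 0.

Mei 0, Elif 0, Noah 25, Rosa 0, Caleb 0, Vikram 0.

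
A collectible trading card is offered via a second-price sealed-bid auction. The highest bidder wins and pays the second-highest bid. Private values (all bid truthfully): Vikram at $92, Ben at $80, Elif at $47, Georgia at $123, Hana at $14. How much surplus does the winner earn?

Winner's surplus: $31.

Sorted high to low: Georgia $123 > Vikram $92 > Ben $80 > Elif $47 > Hana $14.
Georgia wins with the top bid and pays the second-highest, $92.
Surplus = $123 − $92 = $31.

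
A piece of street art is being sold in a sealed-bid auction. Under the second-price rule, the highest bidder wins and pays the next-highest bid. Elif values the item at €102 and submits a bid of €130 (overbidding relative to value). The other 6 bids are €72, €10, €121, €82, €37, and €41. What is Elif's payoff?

-€19

Highest competing bid: €121.
Elif's bid €130 is the highest overall, so Elif wins and pays the second-highest bid, €121.
Payoff = value − price = €102 − €121 = -€19.
Overbidding won the item at a price above value — truthful bidding would have avoided this loss.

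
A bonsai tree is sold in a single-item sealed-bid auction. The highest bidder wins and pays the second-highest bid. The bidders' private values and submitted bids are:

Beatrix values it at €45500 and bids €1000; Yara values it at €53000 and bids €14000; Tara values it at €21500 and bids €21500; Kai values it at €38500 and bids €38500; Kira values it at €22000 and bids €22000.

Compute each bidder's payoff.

Beatrix €0, Yara €0, Tara €0, Kai €16500, Kira €0.

Bids in descending order: Kai €38500 > Kira €22000 > Tara €21500 > Yara €14000 > Beatrix €1000.
Kai has the top bid and wins; the price is the second-highest bid, €22000.
Kai's payoff = €38500 − €22000 = €16500. All other bidders lose, so their payoff is 0.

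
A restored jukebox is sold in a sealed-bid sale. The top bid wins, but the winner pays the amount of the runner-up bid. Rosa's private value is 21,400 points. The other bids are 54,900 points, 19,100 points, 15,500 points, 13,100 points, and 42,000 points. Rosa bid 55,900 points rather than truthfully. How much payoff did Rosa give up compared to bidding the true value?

Regret: 33,500 points.

The highest competing bid is 54,900 points.
Bidding truthfully at 21,400 points: the top bid is 54,900 points (a rival), so Rosa loses. Payoff = 0 points.
Bidding 55,900 points: Rosa has the top bid, wins, and pays the second-highest bid 54,900 points. Payoff = 21,400 points − 54,900 points = -33,500 points.
Regret = truthful payoff − actual payoff = 0 points − -33,500 points = 33,500 points.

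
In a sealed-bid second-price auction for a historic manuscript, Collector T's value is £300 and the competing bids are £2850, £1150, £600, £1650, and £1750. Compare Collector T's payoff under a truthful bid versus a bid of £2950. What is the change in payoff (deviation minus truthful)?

Payoff change: -£2550.

The highest competing bid is £2850.
Bidding truthfully at £300: the top bid is £2850 (a rival), so Collector T loses. Payoff = £0.
Bidding £2950: Collector T has the top bid, wins, and pays the second-highest bid £2850. Payoff = £300 − £2850 = -£2550.
Change = -£2550 − £0 = -£2550.
Deviating from a truthful bid can only lose payoff in a second-price auction — never gain.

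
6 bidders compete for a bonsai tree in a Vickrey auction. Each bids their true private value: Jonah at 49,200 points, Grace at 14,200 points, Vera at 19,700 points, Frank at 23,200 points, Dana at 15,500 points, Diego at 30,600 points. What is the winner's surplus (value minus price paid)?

Bids in descending order: Jonah 49,200 points > Diego 30,600 points > Frank 23,200 points > Vera 19,700 points > Dana 15,500 points > Grace 14,200 points.
Jonah wins with the top bid and pays the second-highest, 30,600 points.
Surplus = 49,200 points − 30,600 points = 18,600 points.

18,600 points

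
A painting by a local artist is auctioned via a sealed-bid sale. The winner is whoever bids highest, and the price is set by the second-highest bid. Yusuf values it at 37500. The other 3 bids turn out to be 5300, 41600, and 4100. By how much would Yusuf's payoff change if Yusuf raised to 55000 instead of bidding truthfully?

The highest competing bid is 41600.
Bidding truthfully at 37500: the top bid is 41600 (a rival), so Yusuf loses. Payoff = 0.
Bidding 55000: Yusuf has the top bid, wins, and pays the second-highest bid 41600. Payoff = 37500 − 41600 = -4100.
Change = -4100 − 0 = -4100.

Change in payoff: -4100.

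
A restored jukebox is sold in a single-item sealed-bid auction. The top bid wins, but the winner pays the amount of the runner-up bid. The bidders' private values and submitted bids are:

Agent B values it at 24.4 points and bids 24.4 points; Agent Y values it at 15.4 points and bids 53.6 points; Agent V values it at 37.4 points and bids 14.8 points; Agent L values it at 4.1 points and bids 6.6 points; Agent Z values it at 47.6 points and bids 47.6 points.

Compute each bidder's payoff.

Payoffs: Agent B 0.0 points, Agent Y -32.2 points, Agent V 0.0 points, Agent L 0.0 points, Agent Z 0.0 points.

Bids in descending order: Agent Y 53.6 points > Agent Z 47.6 points > Agent B 24.4 points > Agent V 14.8 points > Agent L 6.6 points.
Agent Y has the top bid and wins; the price is the second-highest bid, 47.6 points.
Agent Y's payoff = 15.4 points − 47.6 points = -32.2 points. All other bidders lose, so their payoff is 0.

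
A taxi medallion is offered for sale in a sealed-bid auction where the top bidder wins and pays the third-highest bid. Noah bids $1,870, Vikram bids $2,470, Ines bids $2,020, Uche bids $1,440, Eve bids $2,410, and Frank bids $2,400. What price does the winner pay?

The winner pays $2,400.

Bids in descending order: Vikram $2,470; Eve $2,410; Frank $2,400; Ines $2,020; Noah $1,870; Uche $1,440.
Vikram is the highest bidder, so Vikram wins.
Under the third-price rule, the price is the third-highest bid: $2,400.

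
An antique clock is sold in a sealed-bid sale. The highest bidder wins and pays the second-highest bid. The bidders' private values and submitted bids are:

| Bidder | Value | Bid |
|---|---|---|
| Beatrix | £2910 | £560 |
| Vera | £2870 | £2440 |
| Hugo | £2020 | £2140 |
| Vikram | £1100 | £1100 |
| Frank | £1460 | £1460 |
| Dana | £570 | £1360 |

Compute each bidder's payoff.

Payoffs: Beatrix £0, Vera £730, Hugo £0, Vikram £0, Frank £0, Dana £0.

Bids in descending order: Vera £2440, then Hugo £2140, then Frank £1460, then Dana £1360, then Vikram £1100, then Beatrix £560.
Vera has the top bid and wins; the price is the second-highest bid, £2140.
Vera's payoff = £2870 − £2140 = £730. All other bidders lose, so their payoff is 0.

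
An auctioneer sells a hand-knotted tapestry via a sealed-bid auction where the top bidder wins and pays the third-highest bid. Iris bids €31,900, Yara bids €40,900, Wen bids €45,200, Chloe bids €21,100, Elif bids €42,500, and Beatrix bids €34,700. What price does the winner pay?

The winner pays €40,900.

Ranking the bids: Wen €45,200, then Elif €42,500, then Yara €40,900, then Beatrix €34,700, then Iris €31,900, then Chloe €21,100.
Wen is the highest bidder, so Wen wins.
Under the third-price rule, the price is the third-highest bid: €40,900.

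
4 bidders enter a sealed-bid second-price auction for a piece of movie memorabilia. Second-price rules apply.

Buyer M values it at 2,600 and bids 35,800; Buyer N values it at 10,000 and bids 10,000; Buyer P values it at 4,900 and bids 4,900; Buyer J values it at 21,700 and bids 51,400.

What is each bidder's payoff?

Payoffs: Buyer M 0, Buyer N 0, Buyer P 0, Buyer J -14,100.

Sorted high to low: Buyer J 51,400 > Buyer M 35,800 > Buyer N 10,000 > Buyer P 4,900.
Buyer J has the top bid and wins; the price is the second-highest bid, 35,800.
Buyer J's payoff = 21,700 − 35,800 = -14,100. All other bidders lose, so their payoff is 0.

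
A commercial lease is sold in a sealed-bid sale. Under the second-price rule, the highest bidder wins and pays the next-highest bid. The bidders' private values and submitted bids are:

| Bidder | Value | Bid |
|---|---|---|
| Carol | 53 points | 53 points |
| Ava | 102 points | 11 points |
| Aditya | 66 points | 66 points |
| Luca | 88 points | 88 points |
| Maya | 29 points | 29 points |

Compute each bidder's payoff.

Ordered from highest: Luca 88 points; Aditya 66 points; Carol 53 points; Maya 29 points; Ava 11 points.
Luca has the top bid and wins; the price is the second-highest bid, 66 points.
Luca's payoff = 88 points − 66 points = 22 points. All other bidders lose, so their payoff is 0.

Carol 0 points, Ava 0 points, Aditya 0 points, Luca 22 points, Maya 0 points.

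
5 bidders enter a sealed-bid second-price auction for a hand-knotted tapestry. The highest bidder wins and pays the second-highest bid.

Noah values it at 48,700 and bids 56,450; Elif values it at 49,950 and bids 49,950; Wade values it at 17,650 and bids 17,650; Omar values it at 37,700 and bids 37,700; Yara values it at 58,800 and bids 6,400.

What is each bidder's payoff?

Sorted high to low: Noah 56,450 > Elif 49,950 > Omar 37,700 > Wade 17,650 > Yara 6,400.
Noah has the top bid and wins; the price is the second-highest bid, 49,950.
Noah's payoff = 48,700 − 49,950 = -1,250. All other bidders lose, so their payoff is 0.

Noah -1,250, Elif 0, Wade 0, Omar 0, Yara 0.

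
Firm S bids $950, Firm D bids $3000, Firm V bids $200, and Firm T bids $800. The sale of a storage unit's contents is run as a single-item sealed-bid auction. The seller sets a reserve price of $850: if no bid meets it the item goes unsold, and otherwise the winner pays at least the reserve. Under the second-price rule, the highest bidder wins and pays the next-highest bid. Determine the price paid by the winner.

Price paid: $950.

Sorted high to low: Firm D $3000, then Firm S $950, then Firm T $800, then Firm V $200.
Firm D has the highest bid, so Firm D wins.
The second-highest bid is $950, which exceeds the reserve, so that sets the price.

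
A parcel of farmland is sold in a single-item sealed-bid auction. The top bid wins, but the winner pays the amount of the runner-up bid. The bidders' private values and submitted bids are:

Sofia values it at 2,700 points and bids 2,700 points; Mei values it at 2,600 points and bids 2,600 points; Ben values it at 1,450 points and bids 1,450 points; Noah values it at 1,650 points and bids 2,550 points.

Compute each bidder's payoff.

Bids in descending order: Sofia 2,700 points, then Mei 2,600 points, then Noah 2,550 points, then Ben 1,450 points.
Sofia has the top bid and wins; the price is the second-highest bid, 2,600 points.
Sofia's payoff = 2,700 points − 2,600 points = 100 points. All other bidders lose, so their payoff is 0.

Sofia 100 points, Mei 0 points, Ben 0 points, Noah 0 points.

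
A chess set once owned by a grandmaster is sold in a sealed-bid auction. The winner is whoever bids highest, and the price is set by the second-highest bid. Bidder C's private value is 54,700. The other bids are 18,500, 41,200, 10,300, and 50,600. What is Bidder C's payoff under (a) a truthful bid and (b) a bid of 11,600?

The highest competing bid is 50,600.
Bidding truthfully at 54,700: Bidder C has the top bid, wins, and pays the second-highest bid 50,600. Payoff = 54,700 − 50,600 = 4,100.
Bidding 11,600: the top bid is 50,600 (a rival), so Bidder C loses. Payoff = 0.
Deviating from a truthful bid can only lose payoff in a second-price auction — never gain.

(a) 4,100  (b) 0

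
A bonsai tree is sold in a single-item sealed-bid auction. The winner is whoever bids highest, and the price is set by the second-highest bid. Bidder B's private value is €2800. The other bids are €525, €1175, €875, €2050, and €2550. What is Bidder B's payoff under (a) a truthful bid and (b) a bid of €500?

The highest competing bid is €2550.
Bidding truthfully at €2800: Bidder B has the top bid, wins, and pays the second-highest bid €2550. Payoff = €2800 − €2550 = €250.
Bidding €500: the top bid is €2550 (a rival), so Bidder B loses. Payoff = €0.

(a) €250  (b) €0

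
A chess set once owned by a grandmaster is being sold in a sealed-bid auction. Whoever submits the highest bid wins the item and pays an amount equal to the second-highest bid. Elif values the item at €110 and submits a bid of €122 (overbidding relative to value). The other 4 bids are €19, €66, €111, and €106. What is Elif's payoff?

Payoff = -€1.

Highest competing bid: €111.
Elif's bid €122 is the highest overall, so Elif wins and pays the second-highest bid, €111.
Payoff = value − price = €110 − €111 = -€1.
Overbidding won the item at a price above value — truthful bidding would have avoided this loss.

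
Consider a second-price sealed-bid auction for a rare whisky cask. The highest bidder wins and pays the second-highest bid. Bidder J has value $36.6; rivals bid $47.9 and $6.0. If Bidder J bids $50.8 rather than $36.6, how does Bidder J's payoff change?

Change in payoff: -$11.3.

The highest competing bid is $47.9.
Bidding truthfully at $36.6: the top bid is $47.9 (a rival), so Bidder J loses. Payoff = $0.0.
Bidding $50.8: Bidder J has the top bid, wins, and pays the second-highest bid $47.9. Payoff = $36.6 − $47.9 = -$11.3.
Change = -$11.3 − $0.0 = -$11.3.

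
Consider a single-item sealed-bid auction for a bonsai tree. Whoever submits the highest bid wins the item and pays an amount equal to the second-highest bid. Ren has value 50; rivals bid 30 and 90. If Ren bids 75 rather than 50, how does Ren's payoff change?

The highest competing bid is 90.
Bidding truthfully at 50: the top bid is 90 (a rival), so Ren loses. Payoff = 0.
Bidding 75: the top bid is 90 (a rival), so Ren loses. Payoff = 0.
Change = 0 − 0 = 0.

0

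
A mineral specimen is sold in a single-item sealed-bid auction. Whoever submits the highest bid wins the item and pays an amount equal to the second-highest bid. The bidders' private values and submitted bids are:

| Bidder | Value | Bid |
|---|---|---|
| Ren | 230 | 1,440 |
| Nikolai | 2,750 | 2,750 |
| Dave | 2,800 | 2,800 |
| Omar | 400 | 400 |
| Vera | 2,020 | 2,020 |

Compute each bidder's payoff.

Payoffs: Ren 0, Nikolai 0, Dave 50, Omar 0, Vera 0.

Ordered from highest: Dave 2,800; Nikolai 2,750; Vera 2,020; Ren 1,440; Omar 400.
Dave has the top bid and wins; the price is the second-highest bid, 2,750.
Dave's payoff = 2,800 − 2,750 = 50. All other bidders lose, so their payoff is 0.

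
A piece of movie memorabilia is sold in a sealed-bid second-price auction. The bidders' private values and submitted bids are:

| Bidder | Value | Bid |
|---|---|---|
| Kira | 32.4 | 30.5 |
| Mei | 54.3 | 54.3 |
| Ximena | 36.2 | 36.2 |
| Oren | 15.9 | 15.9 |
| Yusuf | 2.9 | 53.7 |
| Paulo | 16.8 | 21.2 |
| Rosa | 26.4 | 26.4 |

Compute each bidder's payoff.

Kira 0.0, Mei 0.6, Ximena 0.0, Oren 0.0, Yusuf 0.0, Paulo 0.0, Rosa 0.0.

Sorted high to low: Mei 54.3, then Yusuf 53.7, then Ximena 36.2, then Kira 30.5, then Rosa 26.4, then Paulo 21.2, then Oren 15.9.
Mei has the top bid and wins; the price is the second-highest bid, 53.7.
Mei's payoff = 54.3 − 53.7 = 0.6. All other bidders lose, so their payoff is 0.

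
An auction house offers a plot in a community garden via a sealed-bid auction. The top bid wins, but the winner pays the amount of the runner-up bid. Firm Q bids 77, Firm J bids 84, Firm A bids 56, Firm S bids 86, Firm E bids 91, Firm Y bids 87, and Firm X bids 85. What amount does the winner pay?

Price paid: 87.

Sorted high to low: Firm E 91; Firm Y 87; Firm S 86; Firm X 85; Firm J 84; Firm Q 77; Firm A 56.
Firm E has the highest bid, so Firm E wins.
The second-highest bid is 87, so that is what Firm E pays.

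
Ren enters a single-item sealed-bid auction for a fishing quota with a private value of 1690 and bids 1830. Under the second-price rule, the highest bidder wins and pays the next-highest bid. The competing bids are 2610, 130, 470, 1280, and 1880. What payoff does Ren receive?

Highest competing bid: 2610.
Ren's bid 1830 is not the highest, so Ren loses, pays nothing, and earns zero payoff.

Ren's payoff: 0.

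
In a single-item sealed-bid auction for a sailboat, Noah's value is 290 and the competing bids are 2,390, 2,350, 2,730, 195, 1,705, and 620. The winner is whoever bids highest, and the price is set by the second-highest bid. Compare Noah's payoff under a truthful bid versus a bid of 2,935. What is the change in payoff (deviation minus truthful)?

Change in payoff: -2,440.

The highest competing bid is 2,730.
Bidding truthfully at 290: the top bid is 2,730 (a rival), so Noah loses. Payoff = 0.
Bidding 2,935: Noah has the top bid, wins, and pays the second-highest bid 2,730. Payoff = 290 − 2,730 = -2,440.
Change = -2,440 − 0 = -2,440.
Deviating from a truthful bid can only lose payoff in a second-price auction — never gain.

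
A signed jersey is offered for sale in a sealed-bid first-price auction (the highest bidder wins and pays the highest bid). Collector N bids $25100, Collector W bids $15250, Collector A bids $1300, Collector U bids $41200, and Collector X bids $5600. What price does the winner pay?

Sorted high to low: Collector U $41200, then Collector N $25100, then Collector W $15250, then Collector X $5600, then Collector A $1300.
Collector U is the highest bidder, so Collector U wins.
Under the first-price rule, the price is the highest bid: $41200.

The winner pays $41200.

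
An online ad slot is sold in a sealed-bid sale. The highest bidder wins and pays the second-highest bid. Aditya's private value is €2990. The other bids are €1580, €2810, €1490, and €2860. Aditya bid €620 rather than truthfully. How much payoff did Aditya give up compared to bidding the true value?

The highest competing bid is €2860.
Bidding truthfully at €2990: Aditya has the top bid, wins, and pays the second-highest bid €2860. Payoff = €2990 − €2860 = €130.
Bidding €620: the top bid is €2860 (a rival), so Aditya loses. Payoff = €0.
Regret = truthful payoff − actual payoff = €130 − €0 = €130.
Deviating from a truthful bid can only lose payoff in a second-price auction — never gain.

Regret: €130.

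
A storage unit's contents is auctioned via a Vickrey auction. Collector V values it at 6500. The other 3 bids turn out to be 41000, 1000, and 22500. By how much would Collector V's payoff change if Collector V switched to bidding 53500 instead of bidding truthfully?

Payoff change: -34500.

The highest competing bid is 41000.
Bidding truthfully at 6500: the top bid is 41000 (a rival), so Collector V loses. Payoff = 0.
Bidding 53500: Collector V has the top bid, wins, and pays the second-highest bid 41000. Payoff = 6500 − 41000 = -34500.
Change = -34500 − 0 = -34500.
This is the dominant-strategy logic: truthful bidding weakly beats any alternative.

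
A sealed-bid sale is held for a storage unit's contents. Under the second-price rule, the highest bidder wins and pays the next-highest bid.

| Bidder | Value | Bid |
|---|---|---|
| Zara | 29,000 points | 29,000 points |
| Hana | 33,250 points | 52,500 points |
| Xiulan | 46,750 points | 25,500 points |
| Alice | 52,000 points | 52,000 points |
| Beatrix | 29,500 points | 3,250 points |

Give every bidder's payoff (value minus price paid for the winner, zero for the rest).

Zara 0 points, Hana -18,750 points, Xiulan 0 points, Alice 0 points, Beatrix 0 points.

Ranking the bids: Hana 52,500 points > Alice 52,000 points > Zara 29,000 points > Xiulan 25,500 points > Beatrix 3,250 points.
Hana has the top bid and wins; the price is the second-highest bid, 52,000 points.
Hana's payoff = 33,250 points − 52,000 points = -18,750 points. All other bidders lose, so their payoff is 0.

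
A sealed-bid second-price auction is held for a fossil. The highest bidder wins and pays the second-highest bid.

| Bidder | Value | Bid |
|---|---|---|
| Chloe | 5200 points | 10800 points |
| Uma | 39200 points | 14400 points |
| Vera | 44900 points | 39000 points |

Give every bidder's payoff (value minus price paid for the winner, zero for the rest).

Payoffs: Chloe 0 points, Uma 0 points, Vera 30500 points.

Sorted high to low: Vera 39000 points > Uma 14400 points > Chloe 10800 points.
Vera has the top bid and wins; the price is the second-highest bid, 14400 points.
Vera's payoff = 44900 points − 14400 points = 30500 points. All other bidders lose, so their payoff is 0.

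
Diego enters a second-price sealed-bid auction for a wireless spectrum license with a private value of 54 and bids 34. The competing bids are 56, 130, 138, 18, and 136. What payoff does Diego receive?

Highest competing bid: 138.
Diego's bid 34 is not the highest, so Diego loses, pays nothing, and earns zero payoff.

0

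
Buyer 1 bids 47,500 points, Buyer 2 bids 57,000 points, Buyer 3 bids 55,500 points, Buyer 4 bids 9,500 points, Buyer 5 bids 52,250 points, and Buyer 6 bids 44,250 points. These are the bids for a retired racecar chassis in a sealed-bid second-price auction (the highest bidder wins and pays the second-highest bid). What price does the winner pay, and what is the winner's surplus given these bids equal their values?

Sorted high to low: Buyer 2 57,000 points > Buyer 3 55,500 points > Buyer 5 52,250 points > Buyer 1 47,500 points > Buyer 6 44,250 points > Buyer 4 9,500 points.
Buyer 2 is the highest bidder, so Buyer 2 wins.
Under the second-price rule, the price is the second-highest bid: 55,500 points.
Surplus = 57,000 points − 55,500 points = 1,500 points.

Price 55,500 points; surplus 1,500 points.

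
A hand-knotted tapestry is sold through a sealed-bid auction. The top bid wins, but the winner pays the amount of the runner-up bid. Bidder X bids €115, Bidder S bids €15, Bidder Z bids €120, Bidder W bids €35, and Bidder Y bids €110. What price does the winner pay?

Price paid: €115.

Ordered from highest: Bidder Z €120; Bidder X €115; Bidder Y €110; Bidder W €35; Bidder S €15.
Bidder Z has the highest bid, so Bidder Z wins.
The second-highest bid is €115, so that is what Bidder Z pays.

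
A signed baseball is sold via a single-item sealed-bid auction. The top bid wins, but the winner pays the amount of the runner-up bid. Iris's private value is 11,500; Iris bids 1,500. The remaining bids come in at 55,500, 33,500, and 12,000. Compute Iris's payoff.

Highest competing bid: 55,500.
Iris's bid 1,500 is not the highest, so Iris loses, pays nothing, and earns zero payoff.

Payoff = 0.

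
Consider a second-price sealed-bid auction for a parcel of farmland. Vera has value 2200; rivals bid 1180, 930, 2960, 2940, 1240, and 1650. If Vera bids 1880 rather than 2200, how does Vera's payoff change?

0

The highest competing bid is 2960.
Bidding truthfully at 2200: the top bid is 2960 (a rival), so Vera loses. Payoff = 0.
Bidding 1880: the top bid is 2960 (a rival), so Vera loses. Payoff = 0.
Change = 0 − 0 = 0.
The bid only affects whether you win, not the price — here both bids land on the same side of the top rival bid, so the deviation is payoff-neutral.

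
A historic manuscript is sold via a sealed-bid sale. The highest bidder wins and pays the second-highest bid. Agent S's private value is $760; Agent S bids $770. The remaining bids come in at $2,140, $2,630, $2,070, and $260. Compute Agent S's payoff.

Highest competing bid: $2,630.
Agent S's bid $770 is not the highest, so Agent S loses, pays nothing, and earns zero payoff.

Agent S's payoff: $0.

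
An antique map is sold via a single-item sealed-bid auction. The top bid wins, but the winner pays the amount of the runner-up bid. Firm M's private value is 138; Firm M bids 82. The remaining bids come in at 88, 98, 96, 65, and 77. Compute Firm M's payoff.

Highest competing bid: 98.
Firm M's bid 82 is not the highest, so Firm M loses, pays nothing, and earns zero payoff.

Firm M's payoff: 0.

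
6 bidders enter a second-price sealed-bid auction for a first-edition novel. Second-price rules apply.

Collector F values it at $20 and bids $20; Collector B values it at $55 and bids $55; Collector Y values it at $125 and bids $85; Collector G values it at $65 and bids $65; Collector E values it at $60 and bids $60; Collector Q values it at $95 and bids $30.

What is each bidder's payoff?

Collector F $0, Collector B $0, Collector Y $60, Collector G $0, Collector E $0, Collector Q $0.

Ranking the bids: Collector Y $85 > Collector G $65 > Collector E $60 > Collector B $55 > Collector Q $30 > Collector F $20.
Collector Y has the top bid and wins; the price is the second-highest bid, $65.
Collector Y's payoff = $125 − $65 = $60. All other bidders lose, so their payoff is 0.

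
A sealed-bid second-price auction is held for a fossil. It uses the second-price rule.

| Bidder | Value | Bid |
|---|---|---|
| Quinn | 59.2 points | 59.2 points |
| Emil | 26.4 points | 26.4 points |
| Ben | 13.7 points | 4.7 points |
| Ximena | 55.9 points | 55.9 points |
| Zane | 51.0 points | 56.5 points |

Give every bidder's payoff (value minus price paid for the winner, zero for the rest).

Payoffs: Quinn 2.7 points, Emil 0.0 points, Ben 0.0 points, Ximena 0.0 points, Zane 0.0 points.

Bids in descending order: Quinn 59.2 points, then Zane 56.5 points, then Ximena 55.9 points, then Emil 26.4 points, then Ben 4.7 points.
Quinn has the top bid and wins; the price is the second-highest bid, 56.5 points.
Quinn's payoff = 59.2 points − 56.5 points = 2.7 points. All other bidders lose, so their payoff is 0.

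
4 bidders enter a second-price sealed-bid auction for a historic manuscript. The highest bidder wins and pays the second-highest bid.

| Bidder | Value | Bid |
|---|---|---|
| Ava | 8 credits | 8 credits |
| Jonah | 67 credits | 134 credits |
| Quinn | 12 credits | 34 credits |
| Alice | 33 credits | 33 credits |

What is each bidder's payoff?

Payoffs: Ava 0 credits, Jonah 33 credits, Quinn 0 credits, Alice 0 credits.

Sorted high to low: Jonah 134 credits, then Quinn 34 credits, then Alice 33 credits, then Ava 8 credits.
Jonah has the top bid and wins; the price is the second-highest bid, 34 credits.
Jonah's payoff = 67 credits − 34 credits = 33 credits. All other bidders lose, so their payoff is 0.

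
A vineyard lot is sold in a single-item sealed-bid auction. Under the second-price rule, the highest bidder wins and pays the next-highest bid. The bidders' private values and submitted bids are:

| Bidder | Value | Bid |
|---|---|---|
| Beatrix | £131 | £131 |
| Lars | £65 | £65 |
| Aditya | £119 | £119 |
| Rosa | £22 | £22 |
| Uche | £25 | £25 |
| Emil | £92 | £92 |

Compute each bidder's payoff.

Beatrix £12, Lars £0, Aditya £0, Rosa £0, Uche £0, Emil £0.

Bids in descending order: Beatrix £131 > Aditya £119 > Emil £92 > Lars £65 > Uche £25 > Rosa £22.
Beatrix has the top bid and wins; the price is the second-highest bid, £119.
Beatrix's payoff = £131 − £119 = £12. All other bidders lose, so their payoff is 0.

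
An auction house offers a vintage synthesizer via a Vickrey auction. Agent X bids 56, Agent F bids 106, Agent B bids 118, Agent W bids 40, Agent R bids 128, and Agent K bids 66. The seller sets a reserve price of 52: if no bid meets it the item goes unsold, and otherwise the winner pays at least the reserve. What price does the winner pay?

The winner pays 118.

Ordered from highest: Agent R 128; Agent B 118; Agent F 106; Agent K 66; Agent X 56; Agent W 40.
Agent R has the highest bid, so Agent R wins.
The second-highest bid is 118, which exceeds the reserve, so that sets the price.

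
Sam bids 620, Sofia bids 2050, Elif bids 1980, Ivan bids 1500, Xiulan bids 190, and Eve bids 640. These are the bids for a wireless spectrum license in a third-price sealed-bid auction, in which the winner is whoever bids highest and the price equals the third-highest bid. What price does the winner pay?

1500

Ordered from highest: Sofia 2050 > Elif 1980 > Ivan 1500 > Eve 640 > Sam 620 > Xiulan 190.
Sofia is the highest bidder, so Sofia wins.
Under the third-price rule, the price is the third-highest bid: 1500.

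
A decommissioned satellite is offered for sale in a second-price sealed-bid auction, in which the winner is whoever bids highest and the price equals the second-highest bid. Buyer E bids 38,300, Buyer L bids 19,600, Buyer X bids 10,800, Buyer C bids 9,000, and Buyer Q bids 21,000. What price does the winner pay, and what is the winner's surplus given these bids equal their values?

The winner pays 21,000 for a surplus of 17,300.

Bids in descending order: Buyer E 38,300, then Buyer Q 21,000, then Buyer L 19,600, then Buyer X 10,800, then Buyer C 9,000.
Buyer E is the highest bidder, so Buyer E wins.
Under the second-price rule, the price is the second-highest bid: 21,000.
Surplus = 38,300 − 21,000 = 17,300.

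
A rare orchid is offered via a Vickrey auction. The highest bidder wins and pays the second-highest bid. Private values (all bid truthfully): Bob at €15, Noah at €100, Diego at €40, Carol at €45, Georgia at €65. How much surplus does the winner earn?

Winner's surplus: €35.

Sorted high to low: Noah €100, then Georgia €65, then Carol €45, then Diego €40, then Bob €15.
Noah wins with the top bid and pays the second-highest, €65.
Surplus = €100 − €65 = €35.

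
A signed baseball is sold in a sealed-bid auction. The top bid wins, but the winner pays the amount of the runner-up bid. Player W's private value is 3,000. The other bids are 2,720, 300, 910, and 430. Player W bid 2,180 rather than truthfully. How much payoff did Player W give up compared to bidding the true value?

Payoff forgone: 280.

The highest competing bid is 2,720.
Bidding truthfully at 3,000: Player W has the top bid, wins, and pays the second-highest bid 2,720. Payoff = 3,000 − 2,720 = 280.
Bidding 2,180: the top bid is 2,720 (a rival), so Player W loses. Payoff = 0.
Regret = truthful payoff − actual payoff = 280 − 0 = 280.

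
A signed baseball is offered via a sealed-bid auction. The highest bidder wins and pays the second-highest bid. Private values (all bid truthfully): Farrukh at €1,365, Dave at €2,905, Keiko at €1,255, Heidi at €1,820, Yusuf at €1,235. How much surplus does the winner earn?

Surplus = €1,085.

Bids in descending order: Dave €2,905, then Heidi €1,820, then Farrukh €1,365, then Keiko €1,255, then Yusuf €1,235.
Dave wins with the top bid and pays the second-highest, €1,820.
Surplus = €2,905 − €1,820 = €1,085.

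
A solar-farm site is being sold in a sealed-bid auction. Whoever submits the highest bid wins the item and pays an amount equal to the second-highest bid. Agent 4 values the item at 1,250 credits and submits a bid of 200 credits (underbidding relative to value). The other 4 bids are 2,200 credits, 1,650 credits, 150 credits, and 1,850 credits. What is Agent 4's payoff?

The bidder's payoff: 0 credits.

Highest competing bid: 2,200 credits.
Agent 4's bid 200 credits is not the highest, so Agent 4 loses, pays nothing, and earns zero payoff.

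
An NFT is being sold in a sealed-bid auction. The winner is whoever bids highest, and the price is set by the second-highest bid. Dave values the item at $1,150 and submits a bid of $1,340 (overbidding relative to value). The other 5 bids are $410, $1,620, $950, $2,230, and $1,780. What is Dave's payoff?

$0

Highest competing bid: $2,230.
Dave's bid $1,340 is not the highest, so Dave loses, pays nothing, and earns zero payoff.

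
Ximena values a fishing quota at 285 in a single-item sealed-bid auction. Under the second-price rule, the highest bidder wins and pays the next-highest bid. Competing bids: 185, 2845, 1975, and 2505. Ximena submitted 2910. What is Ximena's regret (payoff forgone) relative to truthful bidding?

The highest competing bid is 2845.
Bidding truthfully at 285: the top bid is 2845 (a rival), so Ximena loses. Payoff = 0.
Bidding 2910: Ximena has the top bid, wins, and pays the second-highest bid 2845. Payoff = 285 − 2845 = -2560.
Regret = truthful payoff − actual payoff = 0 − -2560 = 2560.
Deviating from a truthful bid can only lose payoff in a second-price auction — never gain.

Payoff forgone: 2560.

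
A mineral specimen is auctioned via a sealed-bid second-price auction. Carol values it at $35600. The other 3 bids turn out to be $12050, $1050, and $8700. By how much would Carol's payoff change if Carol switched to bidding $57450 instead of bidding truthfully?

The highest competing bid is $12050.
Bidding truthfully at $35600: Carol has the top bid, wins, and pays the second-highest bid $12050. Payoff = $35600 − $12050 = $23550.
Bidding $57450: Carol has the top bid, wins, and pays the second-highest bid $12050. Payoff = $35600 − $12050 = $23550.
Change = $23550 − $23550 = $0.
The bid only affects whether you win, not the price — here both bids land on the same side of the top rival bid, so the deviation is payoff-neutral.

Change in payoff: $0.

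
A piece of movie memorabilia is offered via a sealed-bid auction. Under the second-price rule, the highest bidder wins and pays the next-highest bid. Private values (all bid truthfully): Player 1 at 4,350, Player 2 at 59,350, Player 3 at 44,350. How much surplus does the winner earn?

Winner's surplus: 15,000.

Sorted high to low: Player 2 59,350; Player 3 44,350; Player 1 4,350.
Player 2 wins with the top bid and pays the second-highest, 44,350.
Surplus = 59,350 − 44,350 = 15,000.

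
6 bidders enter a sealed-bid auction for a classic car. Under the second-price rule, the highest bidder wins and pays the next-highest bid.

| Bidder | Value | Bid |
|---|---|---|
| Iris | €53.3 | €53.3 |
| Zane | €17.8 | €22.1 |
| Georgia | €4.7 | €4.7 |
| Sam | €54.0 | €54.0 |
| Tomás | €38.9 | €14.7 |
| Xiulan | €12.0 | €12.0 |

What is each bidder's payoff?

Ordered from highest: Sam €54.0; Iris €53.3; Zane €22.1; Tomás €14.7; Xiulan €12.0; Georgia €4.7.
Sam has the top bid and wins; the price is the second-highest bid, €53.3.
Sam's payoff = €54.0 − €53.3 = €0.7. All other bidders lose, so their payoff is 0.

Iris €0.0, Zane €0.0, Georgia €0.0, Sam €0.7, Tomás €0.0, Xiulan €0.0.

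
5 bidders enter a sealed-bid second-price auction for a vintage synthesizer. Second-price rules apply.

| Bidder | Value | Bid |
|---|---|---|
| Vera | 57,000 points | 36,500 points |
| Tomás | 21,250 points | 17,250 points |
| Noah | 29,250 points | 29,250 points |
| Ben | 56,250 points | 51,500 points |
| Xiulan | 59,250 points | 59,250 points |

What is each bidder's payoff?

Payoffs: Vera 0 points, Tomás 0 points, Noah 0 points, Ben 0 points, Xiulan 7,750 points.

Ranking the bids: Xiulan 59,250 points > Ben 51,500 points > Vera 36,500 points > Noah 29,250 points > Tomás 17,250 points.
Xiulan has the top bid and wins; the price is the second-highest bid, 51,500 points.
Xiulan's payoff = 59,250 points − 51,500 points = 7,750 points. All other bidders lose, so their payoff is 0.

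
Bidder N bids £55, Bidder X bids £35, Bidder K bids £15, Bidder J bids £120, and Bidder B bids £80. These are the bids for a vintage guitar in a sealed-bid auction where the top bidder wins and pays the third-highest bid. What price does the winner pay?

Ranking the bids: Bidder J £120 > Bidder B £80 > Bidder N £55 > Bidder X £35 > Bidder K £15.
Bidder J is the highest bidder, so Bidder J wins.
Under the third-price rule, the price is the third-highest bid: £55.

The winner pays £55.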